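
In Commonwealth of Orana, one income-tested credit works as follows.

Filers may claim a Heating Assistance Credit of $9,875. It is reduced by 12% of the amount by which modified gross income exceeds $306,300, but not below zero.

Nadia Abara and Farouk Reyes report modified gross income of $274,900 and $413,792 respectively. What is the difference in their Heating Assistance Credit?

$9,875

Nadia ($274,900): Heating Assistance Credit: $274,900 is at or below the $306,300 threshold, so the full $9,875 applies.
Farouk ($413,792): Heating Assistance Credit: 12% of the $107,492 excess over $306,300 is $12,899.04 ≥ base, so the credit is $0.
Difference: |$9,875 − $0| = $9,875.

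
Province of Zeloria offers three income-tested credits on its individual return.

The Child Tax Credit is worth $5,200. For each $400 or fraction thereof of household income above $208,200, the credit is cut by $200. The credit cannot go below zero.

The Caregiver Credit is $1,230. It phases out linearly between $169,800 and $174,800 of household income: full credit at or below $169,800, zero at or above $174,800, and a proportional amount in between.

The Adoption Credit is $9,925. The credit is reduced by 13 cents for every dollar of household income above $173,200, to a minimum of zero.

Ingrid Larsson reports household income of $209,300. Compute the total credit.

$9,832

Child Tax Credit: income exceeds $208,200 by $1,100, which is 3 full-or-partial $400 increments; reduction = 3 × $200 = $600, leaving $4,600.
Caregiver Credit: $209,300 is at or above $174,800, so the credit is $0.
Adoption Credit: 13% of the $36,100 excess over $173,200 is $4,693; credit = $9,925 − $4,693 = $5,232.
Total: $4,600 + $0 + $5,232 = $9,832.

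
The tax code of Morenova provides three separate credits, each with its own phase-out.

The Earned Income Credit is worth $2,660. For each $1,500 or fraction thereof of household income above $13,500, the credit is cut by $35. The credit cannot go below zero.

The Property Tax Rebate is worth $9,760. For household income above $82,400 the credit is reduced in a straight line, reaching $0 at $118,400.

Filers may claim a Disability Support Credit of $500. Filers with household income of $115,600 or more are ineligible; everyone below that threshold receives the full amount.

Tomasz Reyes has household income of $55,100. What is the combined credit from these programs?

Earned Income Credit: income exceeds $13,500 by $41,600, which is 28 full-or-partial $1,500 increments; reduction = 28 × $35 = $980, leaving $1,680.
Property Tax Rebate: $55,100 is at or below the $82,400 threshold, so the full $9,760 applies.
Disability Support Credit: $55,100 is below the $115,600 cutoff, so the full $500 applies.
Total: $1,680 + $9,760 + $500 = $11,940.

$11,940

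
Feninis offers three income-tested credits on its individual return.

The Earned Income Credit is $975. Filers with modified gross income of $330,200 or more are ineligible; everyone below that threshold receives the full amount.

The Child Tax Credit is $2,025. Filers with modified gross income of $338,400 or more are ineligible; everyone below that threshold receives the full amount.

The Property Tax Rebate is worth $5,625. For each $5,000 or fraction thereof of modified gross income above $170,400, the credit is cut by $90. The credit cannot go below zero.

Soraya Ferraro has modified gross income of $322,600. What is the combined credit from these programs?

$5,835

Earned Income Credit: $322,600 is below the $330,200 cutoff, so the full $975 applies.
Child Tax Credit: $322,600 is below the $338,400 cutoff, so the full $2,025 applies.
Property Tax Rebate: income exceeds $170,400 by $152,200, which is 31 full-or-partial $5,000 increments; reduction = 31 × $90 = $2,790, leaving $2,835.
Total: $975 + $2,025 + $2,835 = $5,835.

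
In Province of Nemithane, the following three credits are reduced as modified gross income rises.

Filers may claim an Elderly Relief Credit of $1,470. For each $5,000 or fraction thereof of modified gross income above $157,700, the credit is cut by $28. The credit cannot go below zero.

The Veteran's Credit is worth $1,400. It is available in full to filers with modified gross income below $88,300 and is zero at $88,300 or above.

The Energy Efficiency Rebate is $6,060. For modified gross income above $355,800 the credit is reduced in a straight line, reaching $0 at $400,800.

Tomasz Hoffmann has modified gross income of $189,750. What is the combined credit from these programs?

Elderly Relief Credit: income exceeds $157,700 by $32,050, which is 7 full-or-partial $5,000 increments; reduction = 7 × $28 = $196, leaving $1,274.
Veteran's Credit: $189,750 meets or exceeds the $88,300 cutoff, so the credit is $0.
Energy Efficiency Rebate: $189,750 is at or below the $355,800 threshold, so the full $6,060 applies.
Total: $1,274 + $0 + $6,060 = $7,334.

$7,334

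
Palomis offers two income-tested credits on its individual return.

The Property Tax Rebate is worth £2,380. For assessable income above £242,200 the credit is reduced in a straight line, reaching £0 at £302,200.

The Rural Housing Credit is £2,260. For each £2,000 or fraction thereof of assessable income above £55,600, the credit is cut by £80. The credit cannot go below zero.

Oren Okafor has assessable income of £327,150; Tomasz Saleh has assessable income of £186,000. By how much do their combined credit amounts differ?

Oren (£327,150): Property Tax Rebate: £327,150 is at or above £302,200, so the credit is £0. Rural Housing Credit: income exceeds £55,600 by £271,550 → 136 increments × £80 = £10,880 ≥ base, so the credit is £0. total £0 + £0 = £0
Tomasz (£186,000): Property Tax Rebate: £186,000 is at or below the £242,200 threshold, so the full £2,380 applies. Rural Housing Credit: income exceeds £55,600 by £130,400 → 66 increments × £80 = £5,280 ≥ base, so the credit is £0. total £2,380 + £0 = £2,380
Difference: |£0 − £2,380| = £2,380.

£2,380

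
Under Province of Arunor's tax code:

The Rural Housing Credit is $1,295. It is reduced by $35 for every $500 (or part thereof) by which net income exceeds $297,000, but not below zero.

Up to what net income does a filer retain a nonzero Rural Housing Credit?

$315,000

After 36 increments the reduction is 36 × $35 = $1,260, leaving $35; one more increment wipes it out. Increment 36 ends at excess 36 × $500 = $18,000, so the highest qualifying income is $297,000 + $18,000 = $315,000.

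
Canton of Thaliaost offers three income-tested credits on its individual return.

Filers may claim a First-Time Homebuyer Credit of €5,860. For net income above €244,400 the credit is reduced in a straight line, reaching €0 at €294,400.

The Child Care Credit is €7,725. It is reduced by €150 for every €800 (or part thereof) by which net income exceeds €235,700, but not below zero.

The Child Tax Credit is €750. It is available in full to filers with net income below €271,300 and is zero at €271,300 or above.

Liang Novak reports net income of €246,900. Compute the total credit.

€11,942

First-Time Homebuyer Credit: €246,900 is €2,500 into a €50,000 phase-out range, leaving 47,500/50,000 of the credit: €5,860 × 47,500/50,000 = €5,567.
Child Care Credit: income exceeds €235,700 by €11,200, which is 14 full-or-partial €800 increments; reduction = 14 × €150 = €2,100, leaving €5,625.
Child Tax Credit: €246,900 is below the €271,300 cutoff, so the full €750 applies.
Total: €5,567 + €5,625 + €750 = €11,942.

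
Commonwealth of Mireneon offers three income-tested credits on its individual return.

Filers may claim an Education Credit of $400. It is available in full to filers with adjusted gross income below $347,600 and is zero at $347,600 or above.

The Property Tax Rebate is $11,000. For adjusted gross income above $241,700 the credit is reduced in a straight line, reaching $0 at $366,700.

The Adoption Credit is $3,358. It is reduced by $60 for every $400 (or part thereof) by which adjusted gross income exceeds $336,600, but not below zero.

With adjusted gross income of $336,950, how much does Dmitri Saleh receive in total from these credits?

$6,316

Education Credit: $336,950 is below the $347,600 cutoff, so the full $400 applies.
Property Tax Rebate: $336,950 is $95,250 into a $125,000 phase-out range, leaving 29,750/125,000 of the credit: $11,000 × 29,750/125,000 = $2,618.
Adoption Credit: income exceeds $336,600 by $350, which is 1 full-or-partial $400 increment; reduction = 1 × $60 = $60, leaving $3,298.
Total: $400 + $2,618 + $3,298 = $6,316.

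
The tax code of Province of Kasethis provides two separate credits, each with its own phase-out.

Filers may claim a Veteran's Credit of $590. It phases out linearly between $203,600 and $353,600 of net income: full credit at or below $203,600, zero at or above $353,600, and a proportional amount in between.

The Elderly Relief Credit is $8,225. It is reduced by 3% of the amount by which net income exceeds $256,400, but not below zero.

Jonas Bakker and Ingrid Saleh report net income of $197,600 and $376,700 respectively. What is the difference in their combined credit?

$4,199

Jonas ($197,600): Veteran's Credit: $197,600 is at or below the $203,600 threshold, so the full $590 applies. Elderly Relief Credit: $197,600 is at or below the $256,400 threshold, so the full $8,225 applies. total $590 + $8,225 = $8,815
Ingrid ($376,700): Veteran's Credit: $376,700 is at or above $353,600, so the credit is $0. Elderly Relief Credit: 3% of the $120,300 excess over $256,400 is $3,609; credit = $8,225 − $3,609 = $4,616. total $0 + $4,616 = $4,616
Difference: |$8,815 − $4,616| = $4,199.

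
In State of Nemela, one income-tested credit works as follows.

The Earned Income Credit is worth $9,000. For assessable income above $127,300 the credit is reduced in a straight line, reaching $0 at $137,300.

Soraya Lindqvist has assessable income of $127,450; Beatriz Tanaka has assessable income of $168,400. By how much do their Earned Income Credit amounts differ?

$8,865

Soraya ($127,450): Earned Income Credit: $127,450 is $150 into a $10,000 phase-out range, leaving 9,850/10,000 of the credit: $9,000 × 9,850/10,000 = $8,865.
Beatriz ($168,400): Earned Income Credit: $168,400 is at or above $137,300, so the credit is $0.
Difference: |$8,865 − $0| = $8,865.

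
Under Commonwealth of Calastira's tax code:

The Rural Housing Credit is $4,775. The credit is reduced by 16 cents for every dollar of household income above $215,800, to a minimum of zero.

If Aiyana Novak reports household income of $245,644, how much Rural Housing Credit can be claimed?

Rural Housing Credit: 16% of the $29,844 excess over $215,800 is $4,775.04 ≥ base, so the credit is $0.

$0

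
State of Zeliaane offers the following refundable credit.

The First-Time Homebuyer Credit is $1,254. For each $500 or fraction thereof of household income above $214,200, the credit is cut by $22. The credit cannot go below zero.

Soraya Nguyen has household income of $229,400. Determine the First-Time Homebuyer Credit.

$572

First-Time Homebuyer Credit: income exceeds $214,200 by $15,200, which is 31 full-or-partial $500 increments; reduction = 31 × $22 = $682, leaving $572.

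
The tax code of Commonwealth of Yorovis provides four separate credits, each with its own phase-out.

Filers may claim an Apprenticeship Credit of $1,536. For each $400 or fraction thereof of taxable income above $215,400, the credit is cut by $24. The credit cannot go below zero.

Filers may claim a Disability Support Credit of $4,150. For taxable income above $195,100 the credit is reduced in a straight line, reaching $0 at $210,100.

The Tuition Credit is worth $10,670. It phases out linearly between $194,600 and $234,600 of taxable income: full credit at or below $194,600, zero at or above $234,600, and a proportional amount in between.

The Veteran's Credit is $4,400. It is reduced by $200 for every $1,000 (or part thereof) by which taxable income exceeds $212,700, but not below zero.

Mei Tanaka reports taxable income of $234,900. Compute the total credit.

Apprenticeship Credit: income exceeds $215,400 by $19,500, which is 49 full-or-partial $400 increments; reduction = 49 × $24 = $1,176, leaving $360.
Disability Support Credit: $234,900 is at or above $210,100, so the credit is $0.
Tuition Credit: $234,900 is at or above $234,600, so the credit is $0.
Veteran's Credit: income exceeds $212,700 by $22,200 → 23 increments × $200 = $4,600 ≥ base, so the credit is $0.
Total: $360 + $0 + $0 + $0 = $360.

$360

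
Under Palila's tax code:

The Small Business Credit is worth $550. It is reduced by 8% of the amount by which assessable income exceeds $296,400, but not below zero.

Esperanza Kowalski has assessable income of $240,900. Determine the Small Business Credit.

Small Business Credit: $240,900 is at or below the $296,400 threshold, so the full $550 applies.

$550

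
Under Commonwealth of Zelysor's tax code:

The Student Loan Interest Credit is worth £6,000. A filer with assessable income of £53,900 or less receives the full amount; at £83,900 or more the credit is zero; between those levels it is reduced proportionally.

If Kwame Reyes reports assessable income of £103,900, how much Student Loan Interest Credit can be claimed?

Student Loan Interest Credit: £103,900 is at or above £83,900, so the credit is £0.

£0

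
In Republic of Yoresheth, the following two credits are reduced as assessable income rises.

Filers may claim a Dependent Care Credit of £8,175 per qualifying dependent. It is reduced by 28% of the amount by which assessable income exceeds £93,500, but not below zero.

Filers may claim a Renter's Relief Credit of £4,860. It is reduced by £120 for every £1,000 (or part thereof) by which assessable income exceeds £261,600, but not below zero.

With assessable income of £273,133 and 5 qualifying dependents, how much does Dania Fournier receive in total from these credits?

£3,420

Dependent Care Credit: base = 5 × £8,175 = £40,875. 28% of the £179,633 excess over £93,500 is £50,297.24 ≥ base, so the credit is £0.
Renter's Relief Credit: income exceeds £261,600 by £11,533, which is 12 full-or-partial £1,000 increments; reduction = 12 × £120 = £1,440, leaving £3,420.
Total: £0 + £3,420 = £3,420.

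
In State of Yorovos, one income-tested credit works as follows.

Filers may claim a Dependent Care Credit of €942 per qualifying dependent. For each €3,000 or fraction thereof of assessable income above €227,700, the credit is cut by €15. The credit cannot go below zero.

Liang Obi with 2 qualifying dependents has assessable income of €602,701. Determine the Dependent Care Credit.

Dependent Care Credit: base = 2 × €942 = €1,884. income exceeds €227,700 by €375,001 → 126 increments × €15 = €1,890 ≥ base, so the credit is €0.

€0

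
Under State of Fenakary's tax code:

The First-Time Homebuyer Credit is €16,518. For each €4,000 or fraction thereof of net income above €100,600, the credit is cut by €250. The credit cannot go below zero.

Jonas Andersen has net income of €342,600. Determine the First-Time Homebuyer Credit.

€1,268

First-Time Homebuyer Credit: income exceeds €100,600 by €242,000, which is 61 full-or-partial €4,000 increments; reduction = 61 × €250 = €15,250, leaving €1,268.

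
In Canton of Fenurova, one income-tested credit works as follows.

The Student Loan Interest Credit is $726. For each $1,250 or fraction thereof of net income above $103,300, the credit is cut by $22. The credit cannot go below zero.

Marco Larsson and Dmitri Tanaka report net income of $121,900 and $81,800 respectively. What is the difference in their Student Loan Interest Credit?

Marco ($121,900): Student Loan Interest Credit: income exceeds $103,300 by $18,600, which is 15 full-or-partial $1,250 increments; reduction = 15 × $22 = $330, leaving $396.
Dmitri ($81,800): Student Loan Interest Credit: $81,800 is at or below the $103,300 threshold, so the full $726 applies.
Difference: |$396 − $726| = $330.

$330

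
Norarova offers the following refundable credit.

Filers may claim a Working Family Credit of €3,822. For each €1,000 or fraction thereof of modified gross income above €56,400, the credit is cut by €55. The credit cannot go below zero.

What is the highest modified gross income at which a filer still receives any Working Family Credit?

After 69 increments the reduction is 69 × €55 = €3,795, leaving €27; one more increment wipes it out. Increment 69 ends at excess 69 × €1,000 = €69,000, so the highest qualifying income is €56,400 + €69,000 = €125,400.

€125,400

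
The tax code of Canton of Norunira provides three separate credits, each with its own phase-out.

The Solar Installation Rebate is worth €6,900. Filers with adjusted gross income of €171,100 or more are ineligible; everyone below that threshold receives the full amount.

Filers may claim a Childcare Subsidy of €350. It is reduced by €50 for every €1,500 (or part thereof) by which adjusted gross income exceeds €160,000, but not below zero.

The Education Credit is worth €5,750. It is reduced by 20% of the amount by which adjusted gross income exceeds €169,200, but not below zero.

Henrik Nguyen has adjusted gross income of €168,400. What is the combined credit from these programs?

€12,700

Solar Installation Rebate: €168,400 is below the €171,100 cutoff, so the full €6,900 applies.
Childcare Subsidy: income exceeds €160,000 by €8,400, which is 6 full-or-partial €1,500 increments; reduction = 6 × €50 = €300, leaving €50.
Education Credit: €168,400 is at or below the €169,200 threshold, so the full €5,750 applies.
Total: €6,900 + €50 + €5,750 = €12,700.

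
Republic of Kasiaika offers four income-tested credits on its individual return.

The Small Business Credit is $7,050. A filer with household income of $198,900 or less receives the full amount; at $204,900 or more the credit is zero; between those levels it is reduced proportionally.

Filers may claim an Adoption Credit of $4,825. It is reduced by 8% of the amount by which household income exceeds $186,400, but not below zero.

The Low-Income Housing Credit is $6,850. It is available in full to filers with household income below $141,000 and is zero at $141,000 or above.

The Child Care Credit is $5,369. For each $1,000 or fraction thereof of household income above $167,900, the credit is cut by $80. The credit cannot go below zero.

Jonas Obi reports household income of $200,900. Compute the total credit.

Small Business Credit: $200,900 is $2,000 into a $6,000 phase-out range, leaving 4,000/6,000 of the credit: $7,050 × 4,000/6,000 = $4,700.
Adoption Credit: 8% of the $14,500 excess over $186,400 is $1,160; credit = $4,825 − $1,160 = $3,665.
Low-Income Housing Credit: $200,900 meets or exceeds the $141,000 cutoff, so the credit is $0.
Child Care Credit: income exceeds $167,900 by $33,000, which is 33 full-or-partial $1,000 increments; reduction = 33 × $80 = $2,640, leaving $2,729.
Total: $4,700 + $3,665 + $0 + $2,729 = $11,094.

$11,094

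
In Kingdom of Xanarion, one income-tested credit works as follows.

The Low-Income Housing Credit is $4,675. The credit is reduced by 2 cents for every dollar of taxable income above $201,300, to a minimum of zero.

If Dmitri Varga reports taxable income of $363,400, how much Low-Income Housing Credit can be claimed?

Low-Income Housing Credit: 2% of the $162,100 excess over $201,300 is $3,242; credit = $4,675 − $3,242 = $1,433.

$1,433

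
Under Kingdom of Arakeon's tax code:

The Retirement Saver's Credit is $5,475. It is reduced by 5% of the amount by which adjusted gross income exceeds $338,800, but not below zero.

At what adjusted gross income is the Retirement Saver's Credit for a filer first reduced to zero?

The credit falls by 5% of each dollar above $338,800, so it reaches zero when the excess is $5,475 / 5% = $109,500: income = $338,800 + $109,500 = $448,300.

$448,300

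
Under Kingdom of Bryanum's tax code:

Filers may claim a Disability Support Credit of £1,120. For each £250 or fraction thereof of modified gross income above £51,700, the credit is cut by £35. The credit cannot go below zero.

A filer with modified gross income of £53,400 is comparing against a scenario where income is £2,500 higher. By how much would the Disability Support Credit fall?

£350

At £53,400 — income exceeds £51,700 by £1,700, which is 7 full-or-partial £250 increments; reduction = 7 × £35 = £245, leaving £875.
At £55,900 — income exceeds £51,700 by £4,200, which is 17 full-or-partial £250 increments; reduction = 17 × £35 = £595, leaving £525.
Lost: £875 − £525 = £350.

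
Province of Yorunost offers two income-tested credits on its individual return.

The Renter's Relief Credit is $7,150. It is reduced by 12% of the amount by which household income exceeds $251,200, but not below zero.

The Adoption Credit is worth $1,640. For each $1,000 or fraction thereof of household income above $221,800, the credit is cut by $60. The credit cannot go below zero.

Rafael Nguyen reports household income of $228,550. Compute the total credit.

Renter's Relief Credit: $228,550 is at or below the $251,200 threshold, so the full $7,150 applies.
Adoption Credit: income exceeds $221,800 by $6,750, which is 7 full-or-partial $1,000 increments; reduction = 7 × $60 = $420, leaving $1,220.
Total: $7,150 + $1,220 = $8,370.

$8,370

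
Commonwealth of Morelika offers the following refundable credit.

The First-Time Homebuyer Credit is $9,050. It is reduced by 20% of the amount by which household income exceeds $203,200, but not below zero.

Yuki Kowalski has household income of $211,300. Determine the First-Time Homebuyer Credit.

$7,430

First-Time Homebuyer Credit: 20% of the $8,100 excess over $203,200 is $1,620; credit = $9,050 − $1,620 = $7,430.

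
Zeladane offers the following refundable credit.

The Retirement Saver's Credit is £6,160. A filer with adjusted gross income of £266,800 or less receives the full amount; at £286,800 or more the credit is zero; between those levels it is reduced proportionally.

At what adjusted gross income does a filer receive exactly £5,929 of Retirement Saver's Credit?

£267,550

£5,929 is 5,929/6,160 of the full £6,160, so 231/6,160 of the £20,000 range has been used: income = £266,800 + £20,000 × 231/6,160 = £267,550.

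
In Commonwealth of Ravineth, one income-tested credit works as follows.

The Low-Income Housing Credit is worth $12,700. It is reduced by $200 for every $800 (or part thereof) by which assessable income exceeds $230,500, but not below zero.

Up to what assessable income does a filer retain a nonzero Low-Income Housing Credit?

$280,900

After 63 increments the reduction is 63 × $200 = $12,600, leaving $100; one more increment wipes it out. Increment 63 ends at excess 63 × $800 = $50,400, so the highest qualifying income is $230,500 + $50,400 = $280,900.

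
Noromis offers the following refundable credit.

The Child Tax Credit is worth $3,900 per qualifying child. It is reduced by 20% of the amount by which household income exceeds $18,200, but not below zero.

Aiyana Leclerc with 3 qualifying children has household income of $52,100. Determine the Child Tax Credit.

Child Tax Credit: base = 3 × $3,900 = $11,700. 20% of the $33,900 excess over $18,200 is $6,780; credit = $11,700 − $6,780 = $4,920.

$4,920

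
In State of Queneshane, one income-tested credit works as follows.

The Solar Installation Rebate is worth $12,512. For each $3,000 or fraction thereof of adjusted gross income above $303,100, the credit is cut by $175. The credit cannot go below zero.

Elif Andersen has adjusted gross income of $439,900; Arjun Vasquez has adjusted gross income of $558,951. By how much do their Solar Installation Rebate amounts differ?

$4,462

Elif ($439,900): Solar Installation Rebate: income exceeds $303,100 by $136,800, which is 46 full-or-partial $3,000 increments; reduction = 46 × $175 = $8,050, leaving $4,462.
Arjun ($558,951): Solar Installation Rebate: income exceeds $303,100 by $255,851 → 86 increments × $175 = $15,050 ≥ base, so the credit is $0.
Difference: |$4,462 − $0| = $4,462.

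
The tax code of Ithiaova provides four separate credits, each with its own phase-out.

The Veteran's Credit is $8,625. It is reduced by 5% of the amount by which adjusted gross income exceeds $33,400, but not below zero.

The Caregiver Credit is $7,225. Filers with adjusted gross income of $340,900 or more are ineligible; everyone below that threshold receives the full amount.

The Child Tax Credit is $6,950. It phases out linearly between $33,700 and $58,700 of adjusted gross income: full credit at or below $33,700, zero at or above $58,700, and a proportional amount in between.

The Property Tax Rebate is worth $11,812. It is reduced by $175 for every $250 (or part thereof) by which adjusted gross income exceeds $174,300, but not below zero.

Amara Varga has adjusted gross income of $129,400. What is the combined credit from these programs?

$22,862

Veteran's Credit: 5% of the $96,000 excess over $33,400 is $4,800; credit = $8,625 − $4,800 = $3,825.
Caregiver Credit: $129,400 is below the $340,900 cutoff, so the full $7,225 applies.
Child Tax Credit: $129,400 is at or above $58,700, so the credit is $0.
Property Tax Rebate: $129,400 is at or below the $174,300 threshold, so the full $11,812 applies.
Total: $3,825 + $7,225 + $0 + $11,812 = $22,862.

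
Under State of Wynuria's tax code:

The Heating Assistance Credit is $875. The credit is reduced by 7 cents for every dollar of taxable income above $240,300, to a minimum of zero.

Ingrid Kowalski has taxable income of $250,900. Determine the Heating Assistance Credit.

$133

Heating Assistance Credit: 7% of the $10,600 excess over $240,300 is $742; credit = $875 − $742 = $133.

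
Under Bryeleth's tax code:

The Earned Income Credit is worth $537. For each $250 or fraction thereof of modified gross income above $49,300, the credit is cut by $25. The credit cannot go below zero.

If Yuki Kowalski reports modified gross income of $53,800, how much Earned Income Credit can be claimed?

$87

Earned Income Credit: income exceeds $49,300 by $4,500, which is 18 full-or-partial $250 increments; reduction = 18 × $25 = $450, leaving $87.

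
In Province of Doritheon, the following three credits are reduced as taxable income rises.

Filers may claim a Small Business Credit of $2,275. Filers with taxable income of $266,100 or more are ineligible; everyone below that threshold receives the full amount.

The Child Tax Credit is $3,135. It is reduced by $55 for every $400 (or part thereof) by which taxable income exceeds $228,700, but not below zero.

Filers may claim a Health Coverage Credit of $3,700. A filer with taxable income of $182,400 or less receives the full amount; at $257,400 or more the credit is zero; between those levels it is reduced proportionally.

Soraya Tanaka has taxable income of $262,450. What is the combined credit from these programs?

$2,275

Small Business Credit: $262,450 is below the $266,100 cutoff, so the full $2,275 applies.
Child Tax Credit: income exceeds $228,700 by $33,750 → 85 increments × $55 = $4,675 ≥ base, so the credit is $0.
Health Coverage Credit: $262,450 is at or above $257,400, so the credit is $0.
Total: $2,275 + $0 + $0 = $2,275.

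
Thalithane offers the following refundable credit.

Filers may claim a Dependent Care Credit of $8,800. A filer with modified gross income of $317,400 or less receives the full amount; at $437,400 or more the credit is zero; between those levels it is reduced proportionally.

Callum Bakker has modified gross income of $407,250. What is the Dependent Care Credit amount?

$2,211

Dependent Care Credit: $407,250 is $89,850 into a $120,000 phase-out range, leaving 30,150/120,000 of the credit: $8,800 × 30,150/120,000 = $2,211.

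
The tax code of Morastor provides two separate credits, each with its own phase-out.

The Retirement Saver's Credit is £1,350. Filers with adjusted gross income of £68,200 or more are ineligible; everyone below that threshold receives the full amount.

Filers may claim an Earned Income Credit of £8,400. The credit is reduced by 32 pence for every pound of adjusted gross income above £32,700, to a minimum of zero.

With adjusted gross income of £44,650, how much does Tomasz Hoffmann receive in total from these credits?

Retirement Saver's Credit: £44,650 is below the £68,200 cutoff, so the full £1,350 applies.
Earned Income Credit: 32% of the £11,950 excess over £32,700 is £3,824; credit = £8,400 − £3,824 = £4,576.
Total: £1,350 + £4,576 = £5,926.

£5,926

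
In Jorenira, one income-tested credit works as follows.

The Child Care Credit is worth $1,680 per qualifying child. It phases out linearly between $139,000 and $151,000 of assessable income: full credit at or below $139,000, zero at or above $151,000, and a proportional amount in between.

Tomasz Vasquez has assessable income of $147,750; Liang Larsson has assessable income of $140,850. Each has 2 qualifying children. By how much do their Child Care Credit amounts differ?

$1,932

Tomasz ($147,750): Child Care Credit: base = 2 × $1,680 = $3,360. $147,750 is $8,750 into a $12,000 phase-out range, leaving 3,250/12,000 of the credit: $3,360 × 3,250/12,000 = $910.
Liang ($140,850): Child Care Credit: base = 2 × $1,680 = $3,360. $140,850 is $1,850 into a $12,000 phase-out range, leaving 10,150/12,000 of the credit: $3,360 × 10,150/12,000 = $2,842.
Difference: |$910 − $2,842| = $1,932.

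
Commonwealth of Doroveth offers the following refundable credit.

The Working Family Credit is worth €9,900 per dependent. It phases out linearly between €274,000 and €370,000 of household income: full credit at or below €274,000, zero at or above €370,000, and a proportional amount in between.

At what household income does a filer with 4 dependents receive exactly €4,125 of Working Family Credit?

€360,000

Full credit = 4 × €9,900 = €39,600.
€4,125 is 4,125/39,600 of the full €39,600, so 35,475/39,600 of the €96,000 range has been used: income = €274,000 + €96,000 × 35,475/39,600 = €360,000.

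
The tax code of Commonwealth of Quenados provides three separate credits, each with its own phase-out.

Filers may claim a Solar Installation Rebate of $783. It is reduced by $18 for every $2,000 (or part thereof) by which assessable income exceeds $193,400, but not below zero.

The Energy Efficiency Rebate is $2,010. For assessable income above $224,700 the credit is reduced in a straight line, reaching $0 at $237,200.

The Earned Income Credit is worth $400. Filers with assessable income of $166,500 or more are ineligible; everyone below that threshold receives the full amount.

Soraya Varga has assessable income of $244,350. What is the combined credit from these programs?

Solar Installation Rebate: income exceeds $193,400 by $50,950, which is 26 full-or-partial $2,000 increments; reduction = 26 × $18 = $468, leaving $315.
Energy Efficiency Rebate: $244,350 is at or above $237,200, so the credit is $0.
Earned Income Credit: $244,350 meets or exceeds the $166,500 cutoff, so the credit is $0.
Total: $315 + $0 + $0 = $315.

$315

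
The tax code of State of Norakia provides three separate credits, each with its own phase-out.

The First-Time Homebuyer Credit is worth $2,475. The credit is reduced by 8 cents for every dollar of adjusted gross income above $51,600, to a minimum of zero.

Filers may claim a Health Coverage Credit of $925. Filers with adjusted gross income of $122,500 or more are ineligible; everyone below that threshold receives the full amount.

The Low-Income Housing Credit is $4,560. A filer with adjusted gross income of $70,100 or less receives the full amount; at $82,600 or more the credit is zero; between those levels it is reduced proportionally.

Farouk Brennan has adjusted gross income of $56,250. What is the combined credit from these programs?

First-Time Homebuyer Credit: 8% of the $4,650 excess over $51,600 is $372; credit = $2,475 − $372 = $2,103.
Health Coverage Credit: $56,250 is below the $122,500 cutoff, so the full $925 applies.
Low-Income Housing Credit: $56,250 is at or below the $70,100 threshold, so the full $4,560 applies.
Total: $2,103 + $925 + $4,560 = $7,588.

$7,588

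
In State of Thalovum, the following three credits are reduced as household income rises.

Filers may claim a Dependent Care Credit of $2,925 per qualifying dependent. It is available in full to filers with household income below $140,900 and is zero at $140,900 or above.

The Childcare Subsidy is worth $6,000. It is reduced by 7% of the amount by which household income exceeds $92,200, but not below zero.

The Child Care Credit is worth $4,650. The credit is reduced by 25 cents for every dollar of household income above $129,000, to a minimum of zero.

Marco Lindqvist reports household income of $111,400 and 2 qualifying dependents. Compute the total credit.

Dependent Care Credit: base = 2 × $2,925 = $5,850. $111,400 is below the $140,900 cutoff, so the full $5,850 applies.
Childcare Subsidy: 7% of the $19,200 excess over $92,200 is $1,344; credit = $6,000 − $1,344 = $4,656.
Child Care Credit: $111,400 is at or below the $129,000 threshold, so the full $4,650 applies.
Total: $5,850 + $4,656 + $4,650 = $15,156.

$15,156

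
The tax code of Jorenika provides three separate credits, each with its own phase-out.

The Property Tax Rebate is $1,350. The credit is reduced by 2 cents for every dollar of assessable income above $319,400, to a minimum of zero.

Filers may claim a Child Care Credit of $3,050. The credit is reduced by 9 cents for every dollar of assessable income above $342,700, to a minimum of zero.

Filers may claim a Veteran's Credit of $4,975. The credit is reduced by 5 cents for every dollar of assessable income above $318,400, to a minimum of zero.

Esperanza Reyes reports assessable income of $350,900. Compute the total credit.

Property Tax Rebate: 2% of the $31,500 excess over $319,400 is $630; credit = $1,350 − $630 = $720.
Child Care Credit: 9% of the $8,200 excess over $342,700 is $738; credit = $3,050 − $738 = $2,312.
Veteran's Credit: 5% of the $32,500 excess over $318,400 is $1,625; credit = $4,975 − $1,625 = $3,350.
Total: $720 + $2,312 + $3,350 = $6,382.

$6,382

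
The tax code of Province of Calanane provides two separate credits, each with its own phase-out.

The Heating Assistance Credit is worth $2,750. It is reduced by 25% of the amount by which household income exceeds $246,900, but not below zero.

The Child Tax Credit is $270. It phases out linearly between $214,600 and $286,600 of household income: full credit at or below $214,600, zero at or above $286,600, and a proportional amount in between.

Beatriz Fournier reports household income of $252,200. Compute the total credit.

Heating Assistance Credit: 25% of the $5,300 excess over $246,900 is $1,325; credit = $2,750 − $1,325 = $1,425.
Child Tax Credit: $252,200 is $37,600 into a $72,000 phase-out range, leaving 34,400/72,000 of the credit: $270 × 34,400/72,000 = $129.
Total: $1,425 + $129 = $1,554.

$1,554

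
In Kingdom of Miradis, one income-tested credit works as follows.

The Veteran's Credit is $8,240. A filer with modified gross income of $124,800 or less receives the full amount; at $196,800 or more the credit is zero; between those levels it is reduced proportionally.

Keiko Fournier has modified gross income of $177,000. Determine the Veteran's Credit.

Veteran's Credit: $177,000 is $52,200 into a $72,000 phase-out range, leaving 19,800/72,000 of the credit: $8,240 × 19,800/72,000 = $2,266.

$2,266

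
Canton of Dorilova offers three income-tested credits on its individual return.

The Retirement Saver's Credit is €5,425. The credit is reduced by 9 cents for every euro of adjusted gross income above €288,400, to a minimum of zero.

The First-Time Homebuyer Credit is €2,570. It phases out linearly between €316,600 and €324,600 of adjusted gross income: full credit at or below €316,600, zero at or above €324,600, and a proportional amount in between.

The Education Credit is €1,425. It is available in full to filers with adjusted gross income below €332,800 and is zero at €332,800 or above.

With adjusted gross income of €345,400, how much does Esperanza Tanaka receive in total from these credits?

Retirement Saver's Credit: 9% of the €57,000 excess over €288,400 is €5,130; credit = €5,425 − €5,130 = €295.
First-Time Homebuyer Credit: €345,400 is at or above €324,600, so the credit is €0.
Education Credit: €345,400 meets or exceeds the €332,800 cutoff, so the credit is €0.
Total: €295 + €0 + €0 = €295.

€295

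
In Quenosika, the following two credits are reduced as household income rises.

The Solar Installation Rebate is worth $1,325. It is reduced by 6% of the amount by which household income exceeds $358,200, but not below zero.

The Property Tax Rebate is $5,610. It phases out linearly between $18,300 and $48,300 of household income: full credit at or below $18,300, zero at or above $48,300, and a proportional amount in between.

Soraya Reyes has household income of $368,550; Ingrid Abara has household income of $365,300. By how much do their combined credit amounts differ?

$195

Soraya ($368,550): Solar Installation Rebate: 6% of the $10,350 excess over $358,200 is $621; credit = $1,325 − $621 = $704. Property Tax Rebate: $368,550 is at or above $48,300, so the credit is $0. total $704 + $0 = $704
Ingrid ($365,300): Solar Installation Rebate: 6% of the $7,100 excess over $358,200 is $426; credit = $1,325 − $426 = $899. Property Tax Rebate: $365,300 is at or above $48,300, so the credit is $0. total $899 + $0 = $899
Difference: |$704 − $899| = $195.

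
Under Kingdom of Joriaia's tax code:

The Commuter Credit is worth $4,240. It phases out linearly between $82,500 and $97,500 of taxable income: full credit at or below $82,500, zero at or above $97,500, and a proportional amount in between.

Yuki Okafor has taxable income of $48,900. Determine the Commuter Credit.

Commuter Credit: $48,900 is at or below the $82,500 threshold, so the full $4,240 applies.

$4,240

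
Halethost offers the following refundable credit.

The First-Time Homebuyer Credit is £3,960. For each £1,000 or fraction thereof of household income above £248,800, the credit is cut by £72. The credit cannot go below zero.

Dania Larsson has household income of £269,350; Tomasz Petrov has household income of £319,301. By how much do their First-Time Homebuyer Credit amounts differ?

£2,448

Dania (£269,350): First-Time Homebuyer Credit: income exceeds £248,800 by £20,550, which is 21 full-or-partial £1,000 increments; reduction = 21 × £72 = £1,512, leaving £2,448.
Tomasz (£319,301): First-Time Homebuyer Credit: income exceeds £248,800 by £70,501 → 71 increments × £72 = £5,112 ≥ base, so the credit is £0.
Difference: |£2,448 − £0| = £2,448.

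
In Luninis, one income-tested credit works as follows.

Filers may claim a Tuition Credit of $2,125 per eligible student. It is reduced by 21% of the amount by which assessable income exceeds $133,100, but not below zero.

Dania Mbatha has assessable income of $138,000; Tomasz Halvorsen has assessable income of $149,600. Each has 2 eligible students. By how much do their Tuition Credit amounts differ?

$2,436

Dania ($138,000): Tuition Credit: base = 2 × $2,125 = $4,250. 21% of the $4,900 excess over $133,100 is $1,029; credit = $4,250 − $1,029 = $3,221.
Tomasz ($149,600): Tuition Credit: base = 2 × $2,125 = $4,250. 21% of the $16,500 excess over $133,100 is $3,465; credit = $4,250 − $3,465 = $785.
Difference: |$3,221 − $785| = $2,436.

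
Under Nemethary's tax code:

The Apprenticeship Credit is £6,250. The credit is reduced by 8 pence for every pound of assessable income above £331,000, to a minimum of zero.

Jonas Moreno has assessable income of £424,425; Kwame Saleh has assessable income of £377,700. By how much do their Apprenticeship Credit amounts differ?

Jonas (£424,425): Apprenticeship Credit: 8% of the £93,425 excess over £331,000 is £7,474 ≥ base, so the credit is £0.
Kwame (£377,700): Apprenticeship Credit: 8% of the £46,700 excess over £331,000 is £3,736; credit = £6,250 − £3,736 = £2,514.
Difference: |£0 − £2,514| = £2,514.

£2,514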